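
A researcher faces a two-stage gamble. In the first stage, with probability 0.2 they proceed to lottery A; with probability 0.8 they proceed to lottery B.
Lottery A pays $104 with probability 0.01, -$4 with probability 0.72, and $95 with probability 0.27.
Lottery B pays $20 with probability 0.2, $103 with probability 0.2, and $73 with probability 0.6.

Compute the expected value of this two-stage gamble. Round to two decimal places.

EV(A) = 0.01 × 104 + 0.72 × (-4) + 0.27 × 95 = 1.04 − 2.88 + 25.65 = 23.81
EV(B) = 0.2 × 20 + 0.2 × 103 + 0.6 × 73 = 4 + 20.6 + 43.8 = 68.4
Overall = 0.2 × 23.81 + 0.8 × 68.4 = 4.762 + 54.72 = 59.482

$59.48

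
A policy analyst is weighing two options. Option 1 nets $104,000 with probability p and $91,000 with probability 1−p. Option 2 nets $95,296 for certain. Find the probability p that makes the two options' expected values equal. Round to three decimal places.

p·104000 + (1−p)·91000 = 95296
13000p + 91000 = 95296
p = (95296 − 91000) / 13000

p = 0.330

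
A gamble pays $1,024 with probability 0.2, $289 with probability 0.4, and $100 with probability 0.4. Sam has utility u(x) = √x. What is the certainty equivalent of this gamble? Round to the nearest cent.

E[u] = 0.2·√1024 + 0.4·√289 + 0.4·√100 = 0.2·32 + 0.4·17 + 0.4·10 = 17.2
CE = (17.2)² = 295.84

$295.84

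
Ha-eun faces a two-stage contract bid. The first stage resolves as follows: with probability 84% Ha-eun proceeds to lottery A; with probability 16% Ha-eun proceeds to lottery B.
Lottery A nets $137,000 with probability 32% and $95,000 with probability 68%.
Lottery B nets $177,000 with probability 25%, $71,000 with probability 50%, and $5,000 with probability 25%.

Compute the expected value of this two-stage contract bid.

$104,049.60

EV(A) = 0.32 × 137000 + 0.68 × 95000 = 43840 + 64600 = 108440
EV(B) = 0.25 × 177000 + 0.5 × 71000 + 0.25 × 5000 = 44250 + 35500 + 1250 = 81000
Overall = 0.84 × 108440 + 0.16 × 81000 = 91089.6 + 12960 = 104049.6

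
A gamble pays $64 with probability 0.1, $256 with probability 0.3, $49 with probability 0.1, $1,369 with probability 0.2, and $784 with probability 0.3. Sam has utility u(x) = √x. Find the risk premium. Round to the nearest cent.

E[u] = 0.1·√64 + 0.3·√256 + 0.1·√49 + 0.2·√1369 + 0.3·√784 = 0.1·8 + 0.3·16 + 0.1·7 + 0.2·37 + 0.3·28 = 22.1
CE = (22.1)² = 488.41
Risk premium = EV − CE = 597.1 − 488.41 = 108.69

$108.69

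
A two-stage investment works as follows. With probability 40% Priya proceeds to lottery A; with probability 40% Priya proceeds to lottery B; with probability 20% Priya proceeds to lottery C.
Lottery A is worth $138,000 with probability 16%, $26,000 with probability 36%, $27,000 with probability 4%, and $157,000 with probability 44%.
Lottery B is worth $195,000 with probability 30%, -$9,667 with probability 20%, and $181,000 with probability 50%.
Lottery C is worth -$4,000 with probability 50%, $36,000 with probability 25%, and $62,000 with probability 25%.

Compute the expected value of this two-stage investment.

EV(A) = 0.16 × 138000 + 0.36 × 26000 + 0.04 × 27000 + 0.44 × 157000 = 22080 + 9360 + 1080 + 69080 = 101600
EV(B) = 0.3 × 195000 + 0.2 × (-9667) + 0.5 × 181000 = 58500 − 1933.4 + 90500 = 147066.6
EV(C) = 0.5 × (-4000) + 0.25 × 36000 + 0.25 × 62000 = -2000 + 9000 + 15500 = 22500
Overall = 0.4 × 101600 + 0.4 × 147066.6 + 0.2 × 22500 = 40640 + 58826.64 + 4500 = 103966.64

$103,966.64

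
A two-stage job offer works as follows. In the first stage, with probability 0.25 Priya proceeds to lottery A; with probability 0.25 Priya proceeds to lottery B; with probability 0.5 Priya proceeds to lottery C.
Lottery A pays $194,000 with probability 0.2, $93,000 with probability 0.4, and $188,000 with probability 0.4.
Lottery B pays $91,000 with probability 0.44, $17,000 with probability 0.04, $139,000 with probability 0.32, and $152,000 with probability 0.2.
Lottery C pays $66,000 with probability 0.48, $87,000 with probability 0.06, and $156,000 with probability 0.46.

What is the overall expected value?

EV(A) = 0.2 × 194000 + 0.4 × 93000 + 0.4 × 188000 = 38800 + 37200 + 75200 = 151200
EV(B) = 0.44 × 91000 + 0.04 × 17000 + 0.32 × 139000 + 0.2 × 152000 = 40040 + 680 + 44480 + 30400 = 115600
EV(C) = 0.48 × 66000 + 0.06 × 87000 + 0.46 × 156000 = 31680 + 5220 + 71760 = 108660
Overall = 0.25 × 151200 + 0.25 × 115600 + 0.5 × 108660 = 37800 + 28900 + 54330 = 121030

$121,030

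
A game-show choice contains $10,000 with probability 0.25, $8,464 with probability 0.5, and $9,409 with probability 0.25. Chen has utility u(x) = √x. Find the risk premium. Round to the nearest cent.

E[u] = 0.25·√10000 + 0.5·√8464 + 0.25·√9409 = 0.25·100 + 0.5·92 + 0.25·97 = 95.25
CE = (95.25)² = 9072.5625
Risk premium = EV − CE = 9084.25 − 9072.5625 = 11.6875

$11.69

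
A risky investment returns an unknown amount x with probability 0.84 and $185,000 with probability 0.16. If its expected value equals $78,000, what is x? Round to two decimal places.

0.84·x + 0.16·185000 = 78000
0.84·x = 78000 − 29600 = 48400
x = 48400 / 0.84 = 57619.0476

x = $57,619.05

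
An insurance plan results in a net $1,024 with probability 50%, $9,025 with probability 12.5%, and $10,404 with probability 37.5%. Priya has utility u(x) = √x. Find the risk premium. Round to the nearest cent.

$1,169.11

E[u] = 0.5·√1024 + 0.125·√9025 + 0.375·√10404 = 0.5·32 + 0.125·95 + 0.375·102 = 66.125
CE = (66.125)² = 4372.515625
Risk premium = EV − CE = 5541.625 − 4372.515625 = 1169.109375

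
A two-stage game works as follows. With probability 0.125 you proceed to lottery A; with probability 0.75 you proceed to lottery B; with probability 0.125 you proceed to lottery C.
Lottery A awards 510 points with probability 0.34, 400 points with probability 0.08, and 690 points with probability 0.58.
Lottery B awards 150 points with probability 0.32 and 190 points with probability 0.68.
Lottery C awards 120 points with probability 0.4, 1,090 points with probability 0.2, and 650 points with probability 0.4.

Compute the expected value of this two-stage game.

274.35 points

EV(A) = 0.34 × 510 + 0.08 × 400 + 0.58 × 690 = 173.4 + 32 + 400.2 = 605.6
EV(B) = 0.32 × 150 + 0.68 × 190 = 48 + 129.2 = 177.2
EV(C) = 0.4 × 120 + 0.2 × 1090 + 0.4 × 650 = 48 + 218 + 260 = 526
Overall = 0.125 × 605.6 + 0.75 × 177.2 + 0.125 × 526 = 75.7 + 132.9 + 65.75 = 274.35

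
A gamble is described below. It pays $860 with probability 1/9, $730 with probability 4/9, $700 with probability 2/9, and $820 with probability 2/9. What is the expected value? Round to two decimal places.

EV = 1/9 × 860 + 4/9 × 730 + 2/9 × 700 + 2/9 × 820 = 95.5556 + 324.4444 + 155.5556 + 182.2222 = 757.7778

$757.78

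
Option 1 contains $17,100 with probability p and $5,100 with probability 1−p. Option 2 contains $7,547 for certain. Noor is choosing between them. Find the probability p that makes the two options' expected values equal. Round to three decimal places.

p = 0.204

p·17100 + (1−p)·5100 = 7547
12000p + 5100 = 7547
p = (7547 − 5100) / 12000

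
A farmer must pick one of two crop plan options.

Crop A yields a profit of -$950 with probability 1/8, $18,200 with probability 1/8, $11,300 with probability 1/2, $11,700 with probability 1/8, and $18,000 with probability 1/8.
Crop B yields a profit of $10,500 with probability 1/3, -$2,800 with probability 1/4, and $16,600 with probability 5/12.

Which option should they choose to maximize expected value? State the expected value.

Crop A ($11,518.75)

Crop A = 1/8 × (-950) + 1/8 × 18200 + 1/2 × 11300 + 1/8 × 11700 + 1/8 × 18000 = -118.75 + 2275 + 5650 + 1462.5 + 2250 = 11518.75
Crop B = 1/3 × 10500 + 1/4 × (-2800) + 5/12 × 16600 = 3500 − 700 + 6916.6667 = 9716.6667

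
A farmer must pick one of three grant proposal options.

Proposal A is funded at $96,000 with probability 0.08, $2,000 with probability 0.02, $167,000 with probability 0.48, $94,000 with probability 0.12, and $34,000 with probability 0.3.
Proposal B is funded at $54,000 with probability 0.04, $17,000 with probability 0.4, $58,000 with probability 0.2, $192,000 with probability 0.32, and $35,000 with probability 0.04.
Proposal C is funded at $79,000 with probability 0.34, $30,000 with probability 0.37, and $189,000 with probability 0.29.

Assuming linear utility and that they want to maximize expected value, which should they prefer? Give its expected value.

Proposal A ($109,360)

Proposal A = 0.08 × 96000 + 0.02 × 2000 + 0.48 × 167000 + 0.12 × 94000 + 0.3 × 34000 = 7680 + 40 + 80160 + 11280 + 10200 = 109360
Proposal B = 0.04 × 54000 + 0.4 × 17000 + 0.2 × 58000 + 0.32 × 192000 + 0.04 × 35000 = 2160 + 6800 + 11600 + 61440 + 1400 = 83400
Proposal C = 0.34 × 79000 + 0.37 × 30000 + 0.29 × 189000 = 26860 + 11100 + 54810 = 92770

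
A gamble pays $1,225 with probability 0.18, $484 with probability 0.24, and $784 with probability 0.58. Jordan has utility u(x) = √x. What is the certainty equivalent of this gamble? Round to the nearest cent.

$773.95

E[u] = 0.18·√1225 + 0.24·√484 + 0.58·√784 = 0.18·35 + 0.24·22 + 0.58·28 = 27.82
CE = (27.82)² = 773.9524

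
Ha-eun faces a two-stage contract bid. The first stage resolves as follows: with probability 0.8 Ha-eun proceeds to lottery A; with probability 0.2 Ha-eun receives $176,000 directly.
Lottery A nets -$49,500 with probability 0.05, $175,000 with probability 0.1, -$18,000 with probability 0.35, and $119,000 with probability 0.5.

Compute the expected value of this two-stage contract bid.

EV(A) = 0.05 × (-49500) + 0.1 × 175000 + 0.35 × (-18000) + 0.5 × 119000 = -2475 + 17500 − 6300 + 59500 = 68225
Branch B: 176000 (certain)
Overall = 0.8 × 68225 + 0.2 × 176000 = 54580 + 35200 = 89780

$89,780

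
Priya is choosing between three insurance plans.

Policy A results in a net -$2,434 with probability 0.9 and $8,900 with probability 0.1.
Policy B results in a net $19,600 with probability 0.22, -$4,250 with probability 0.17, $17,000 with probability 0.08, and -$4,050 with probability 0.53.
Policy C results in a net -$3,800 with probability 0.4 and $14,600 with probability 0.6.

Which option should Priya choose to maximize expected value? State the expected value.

Policy A = 0.9 × (-2434) + 0.1 × 8900 = -2190.6 + 890 = -1300.6
Policy B = 0.22 × 19600 + 0.17 × (-4250) + 0.08 × 17000 + 0.53 × (-4050) = 4312 − 722.5 + 1360 − 2146.5 = 2803
Policy C = 0.4 × (-3800) + 0.6 × 14600 = -1520 + 8760 = 7240

Policy C ($7,240)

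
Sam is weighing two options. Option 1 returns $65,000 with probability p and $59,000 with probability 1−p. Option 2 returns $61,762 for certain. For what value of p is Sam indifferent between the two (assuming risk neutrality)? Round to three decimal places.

p·65000 + (1−p)·59000 = 61762
6000p + 59000 = 61762
p = (61762 − 59000) / 6000

p = 0.460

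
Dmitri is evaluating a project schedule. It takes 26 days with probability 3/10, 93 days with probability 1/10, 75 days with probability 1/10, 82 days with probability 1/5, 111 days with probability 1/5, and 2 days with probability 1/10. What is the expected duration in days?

EV = 3/10 × 26 + 1/10 × 93 + 1/10 × 75 + 1/5 × 82 + 1/5 × 111 + 1/10 × 2 = 7.8 + 9.3 + 7.5 + 16.4 + 22.2 + 0.2 = 63.4

63.4 days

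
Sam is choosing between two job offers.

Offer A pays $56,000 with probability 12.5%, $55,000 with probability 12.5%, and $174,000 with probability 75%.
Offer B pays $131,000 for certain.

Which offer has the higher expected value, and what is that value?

Offer A = 0.125 × 56000 + 0.125 × 55000 + 0.75 × 174000 = 7000 + 6875 + 130500 = 144375
Offer B: 131000 (certain)

Offer A ($144,375)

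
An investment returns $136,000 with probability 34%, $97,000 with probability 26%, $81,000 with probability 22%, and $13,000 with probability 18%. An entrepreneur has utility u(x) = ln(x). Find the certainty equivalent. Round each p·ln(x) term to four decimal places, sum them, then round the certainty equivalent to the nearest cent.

$72,831.22

E[u] = 0.34·ln(136000) + 0.26·ln(97000) + 0.22·ln(81000) + 0.18·ln(13000) = 4.0189 + 2.9854 + 2.4865 + 1.7051 = 11.1959
CE = e^11.1959 ≈ 72831.22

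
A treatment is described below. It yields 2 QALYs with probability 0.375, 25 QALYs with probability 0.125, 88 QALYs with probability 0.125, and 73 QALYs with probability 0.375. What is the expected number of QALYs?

42.25 QALYs

EV = 0.375 × 2 + 0.125 × 25 + 0.125 × 88 + 0.375 × 73 = 0.75 + 3.125 + 11 + 27.375 = 42.25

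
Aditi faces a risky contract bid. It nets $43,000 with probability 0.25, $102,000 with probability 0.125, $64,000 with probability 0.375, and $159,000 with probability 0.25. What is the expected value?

EV = 0.25 × 43000 + 0.125 × 102000 + 0.375 × 64000 + 0.25 × 159000 = 10750 + 12750 + 24000 + 39750 = 87250

$87,250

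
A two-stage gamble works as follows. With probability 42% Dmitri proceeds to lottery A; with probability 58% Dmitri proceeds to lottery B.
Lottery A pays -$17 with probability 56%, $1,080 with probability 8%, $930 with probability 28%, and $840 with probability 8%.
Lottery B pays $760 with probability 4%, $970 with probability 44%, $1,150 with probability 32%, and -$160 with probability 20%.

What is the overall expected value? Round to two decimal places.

EV(A) = 0.56 × (-17) + 0.08 × 1080 + 0.28 × 930 + 0.08 × 840 = -9.52 + 86.4 + 260.4 + 67.2 = 404.48
EV(B) = 0.04 × 760 + 0.44 × 970 + 0.32 × 1150 + 0.2 × (-160) = 30.4 + 426.8 + 368 − 32 = 793.2
Overall = 0.42 × 404.48 + 0.58 × 793.2 = 169.8816 + 460.056 = 629.9376

$629.94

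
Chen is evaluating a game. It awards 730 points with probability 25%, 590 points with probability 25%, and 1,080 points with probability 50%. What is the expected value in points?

EV = 0.25 × 730 + 0.25 × 590 + 0.5 × 1080 = 182.5 + 147.5 + 540 = 870

870 points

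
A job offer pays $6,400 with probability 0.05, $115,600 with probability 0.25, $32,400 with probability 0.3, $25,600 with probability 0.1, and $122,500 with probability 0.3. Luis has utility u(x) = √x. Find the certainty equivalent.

E[u] = 0.05·√6400 + 0.25·√115600 + 0.3·√32400 + 0.1·√25600 + 0.3·√122500 = 0.05·80 + 0.25·340 + 0.3·180 + 0.1·160 + 0.3·350 = 264
CE = (264)² = 69696

$69,696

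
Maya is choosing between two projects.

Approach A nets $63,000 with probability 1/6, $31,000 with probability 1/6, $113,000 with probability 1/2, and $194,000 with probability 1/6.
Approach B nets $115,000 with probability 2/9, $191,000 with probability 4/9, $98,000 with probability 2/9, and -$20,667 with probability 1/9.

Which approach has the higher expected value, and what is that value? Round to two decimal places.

Approach B ($129,925.89)

Approach A = 1/6 × 63000 + 1/6 × 31000 + 1/2 × 113000 + 1/6 × 194000 = 10500 + 5166.6667 + 56500 + 32333.3333 = 104500
Approach B = 2/9 × 115000 + 4/9 × 191000 + 2/9 × 98000 + 1/9 × (-20667) = 25555.5556 + 84888.8889 + 21777.7778 − 2296.3333 = 129925.8889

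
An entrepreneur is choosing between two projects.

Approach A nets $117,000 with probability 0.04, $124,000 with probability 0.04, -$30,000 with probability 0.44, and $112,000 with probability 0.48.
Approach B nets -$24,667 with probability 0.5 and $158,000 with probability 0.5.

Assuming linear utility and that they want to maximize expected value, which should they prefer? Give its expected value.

Approach A = 0.04 × 117000 + 0.04 × 124000 + 0.44 × (-30000) + 0.48 × 112000 = 4680 + 4960 − 13200 + 53760 = 50200
Approach B = 0.5 × (-24667) + 0.5 × 158000 = -12333.5 + 79000 = 66666.5

Approach B ($66,666.50)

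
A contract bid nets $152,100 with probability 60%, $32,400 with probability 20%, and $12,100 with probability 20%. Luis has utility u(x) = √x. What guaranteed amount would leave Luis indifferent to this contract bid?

$85,264

E[u] = 0.6·√152100 + 0.2·√32400 + 0.2·√12100 = 0.6·390 + 0.2·180 + 0.2·110 = 292
CE = (292)² = 85264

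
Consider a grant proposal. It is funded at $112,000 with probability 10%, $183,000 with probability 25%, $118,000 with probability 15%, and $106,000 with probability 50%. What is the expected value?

$127,650

EV = 0.1 × 112000 + 0.25 × 183000 + 0.15 × 118000 + 0.5 × 106000 = 11200 + 45750 + 17700 + 53000 = 127650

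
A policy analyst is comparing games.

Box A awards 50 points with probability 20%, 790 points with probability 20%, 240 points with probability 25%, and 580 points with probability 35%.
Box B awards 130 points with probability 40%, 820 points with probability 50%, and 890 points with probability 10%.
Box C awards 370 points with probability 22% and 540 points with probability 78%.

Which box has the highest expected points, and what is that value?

Box B (551 points)

Box A = 0.2 × 50 + 0.2 × 790 + 0.25 × 240 + 0.35 × 580 = 10 + 158 + 60 + 203 = 431
Box B = 0.4 × 130 + 0.5 × 820 + 0.1 × 890 = 52 + 410 + 89 = 551
Box C = 0.22 × 370 + 0.78 × 540 = 81.4 + 421.2 = 502.6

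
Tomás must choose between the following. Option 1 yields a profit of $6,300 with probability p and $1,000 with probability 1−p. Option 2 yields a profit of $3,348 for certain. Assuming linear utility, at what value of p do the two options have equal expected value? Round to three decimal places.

p = 0.443

p·6300 + (1−p)·1000 = 3348
5300p + 1000 = 3348
p = (3348 − 1000) / 5300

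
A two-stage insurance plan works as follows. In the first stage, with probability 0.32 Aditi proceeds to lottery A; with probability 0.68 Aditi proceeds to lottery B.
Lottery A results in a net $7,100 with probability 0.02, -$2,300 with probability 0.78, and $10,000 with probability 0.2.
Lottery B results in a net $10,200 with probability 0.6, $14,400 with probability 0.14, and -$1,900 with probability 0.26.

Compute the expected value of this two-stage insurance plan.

EV(A) = 0.02 × 7100 + 0.78 × (-2300) + 0.2 × 10000 = 142 − 1794 + 2000 = 348
EV(B) = 0.6 × 10200 + 0.14 × 14400 + 0.26 × (-1900) = 6120 + 2016 − 494 = 7642
Overall = 0.32 × 348 + 0.68 × 7642 = 111.36 + 5196.56 = 5307.92

$5,307.92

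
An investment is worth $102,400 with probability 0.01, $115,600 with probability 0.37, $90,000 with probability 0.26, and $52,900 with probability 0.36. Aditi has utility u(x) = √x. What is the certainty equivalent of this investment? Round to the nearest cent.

E[u] = 0.01·√102400 + 0.37·√115600 + 0.26·√90000 + 0.36·√52900 = 0.01·320 + 0.37·340 + 0.26·300 + 0.36·230 = 289.8
CE = (289.8)² = 83984.04

$83,984.04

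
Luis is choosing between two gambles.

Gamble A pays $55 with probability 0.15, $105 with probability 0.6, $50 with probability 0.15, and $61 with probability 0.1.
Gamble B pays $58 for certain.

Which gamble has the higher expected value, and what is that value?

Gamble A ($84.85)

Gamble A = 0.15 × 55 + 0.6 × 105 + 0.15 × 50 + 0.1 × 61 = 8.25 + 63 + 7.5 + 6.1 = 84.85
Gamble B: 58 (certain)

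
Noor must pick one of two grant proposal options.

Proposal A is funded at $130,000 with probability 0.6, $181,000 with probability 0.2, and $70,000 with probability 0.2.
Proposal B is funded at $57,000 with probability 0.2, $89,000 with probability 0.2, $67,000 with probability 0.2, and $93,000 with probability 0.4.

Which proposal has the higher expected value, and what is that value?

Proposal A ($128,200)

Proposal A = 0.6 × 130000 + 0.2 × 181000 + 0.2 × 70000 = 78000 + 36200 + 14000 = 128200
Proposal B = 0.2 × 57000 + 0.2 × 89000 + 0.2 × 67000 + 0.4 × 93000 = 11400 + 17800 + 13400 + 37200 = 79800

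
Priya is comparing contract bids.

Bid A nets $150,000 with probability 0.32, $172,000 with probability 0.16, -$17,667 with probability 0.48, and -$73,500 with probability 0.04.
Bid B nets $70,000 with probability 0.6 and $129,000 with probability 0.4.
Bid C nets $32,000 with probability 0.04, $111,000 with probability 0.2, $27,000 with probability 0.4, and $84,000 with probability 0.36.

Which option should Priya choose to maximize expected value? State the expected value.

Bid A = 0.32 × 150000 + 0.16 × 172000 + 0.48 × (-17667) + 0.04 × (-73500) = 48000 + 27520 − 8480.16 − 2940 = 64099.84
Bid B = 0.6 × 70000 + 0.4 × 129000 = 42000 + 51600 = 93600
Bid C = 0.04 × 32000 + 0.2 × 111000 + 0.4 × 27000 + 0.36 × 84000 = 1280 + 22200 + 10800 + 30240 = 64520

Bid B ($93,600)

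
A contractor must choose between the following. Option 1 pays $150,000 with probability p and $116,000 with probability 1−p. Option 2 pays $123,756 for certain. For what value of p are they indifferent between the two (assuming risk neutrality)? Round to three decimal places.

p·150000 + (1−p)·116000 = 123756
34000p + 116000 = 123756
p = (123756 − 116000) / 34000

p = 0.228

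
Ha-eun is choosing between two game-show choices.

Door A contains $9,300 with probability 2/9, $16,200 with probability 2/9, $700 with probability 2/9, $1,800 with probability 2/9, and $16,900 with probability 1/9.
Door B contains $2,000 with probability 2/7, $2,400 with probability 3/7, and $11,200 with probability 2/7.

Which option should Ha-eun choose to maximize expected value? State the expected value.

Door A ($8,100)

Door A = 2/9 × 9300 + 2/9 × 16200 + 2/9 × 700 + 2/9 × 1800 + 1/9 × 16900 = 2066.6667 + 3600 + 155.5556 + 400 + 1877.7778 = 8100
Door B = 2/7 × 2000 + 3/7 × 2400 + 2/7 × 11200 = 571.4286 + 1028.5714 + 3200 = 4800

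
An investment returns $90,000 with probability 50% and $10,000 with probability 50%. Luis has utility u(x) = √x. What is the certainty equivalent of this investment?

$40,000

E[u] = 0.5·√90000 + 0.5·√10000 = 0.5·300 + 0.5·100 = 200
CE = (200)² = 40000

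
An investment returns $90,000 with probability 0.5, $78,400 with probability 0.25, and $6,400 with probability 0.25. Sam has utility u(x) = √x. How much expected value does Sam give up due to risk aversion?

E[u] = 0.5·√90000 + 0.25·√78400 + 0.25·√6400 = 0.5·300 + 0.25·280 + 0.25·80 = 240
CE = (240)² = 57600
Risk premium = EV − CE = 66200 − 57600 = 8600

$8,600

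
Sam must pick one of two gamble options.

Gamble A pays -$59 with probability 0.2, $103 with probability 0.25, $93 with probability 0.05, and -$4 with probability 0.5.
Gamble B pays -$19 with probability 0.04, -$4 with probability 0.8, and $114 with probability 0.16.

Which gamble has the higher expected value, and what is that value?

Gamble A ($16.60)

Gamble A = 0.2 × (-59) + 0.25 × 103 + 0.05 × 93 + 0.5 × (-4) = -11.8 + 25.75 + 4.65 − 2 = 16.6
Gamble B = 0.04 × (-19) + 0.8 × (-4) + 0.16 × 114 = -0.76 − 3.2 + 18.24 = 14.28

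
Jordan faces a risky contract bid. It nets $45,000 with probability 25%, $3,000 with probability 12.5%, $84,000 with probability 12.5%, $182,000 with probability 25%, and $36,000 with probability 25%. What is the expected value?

$76,625

EV = 0.25 × 45000 + 0.125 × 3000 + 0.125 × 84000 + 0.25 × 182000 + 0.25 × 36000 = 11250 + 375 + 10500 + 45500 + 9000 = 76625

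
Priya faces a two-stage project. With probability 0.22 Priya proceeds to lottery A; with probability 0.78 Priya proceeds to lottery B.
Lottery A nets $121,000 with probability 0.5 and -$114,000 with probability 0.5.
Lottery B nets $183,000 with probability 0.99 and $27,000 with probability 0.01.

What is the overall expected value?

$142,293.20

EV(A) = 0.5 × 121000 + 0.5 × (-114000) = 60500 − 57000 = 3500
EV(B) = 0.99 × 183000 + 0.01 × 27000 = 181170 + 270 = 181440
Overall = 0.22 × 3500 + 0.78 × 181440 = 770 + 141523.2 = 142293.2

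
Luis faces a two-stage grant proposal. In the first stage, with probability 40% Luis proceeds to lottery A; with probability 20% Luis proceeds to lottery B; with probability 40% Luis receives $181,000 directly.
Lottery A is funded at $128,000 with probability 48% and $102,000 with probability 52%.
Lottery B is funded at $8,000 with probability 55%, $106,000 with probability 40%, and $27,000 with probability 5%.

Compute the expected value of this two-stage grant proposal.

EV(A) = 0.48 × 128000 + 0.52 × 102000 = 61440 + 53040 = 114480
EV(B) = 0.55 × 8000 + 0.4 × 106000 + 0.05 × 27000 = 4400 + 42400 + 1350 = 48150
Branch C: 181000 (certain)
Overall = 0.4 × 114480 + 0.2 × 48150 + 0.4 × 181000 = 45792 + 9630 + 72400 = 127822

$127,822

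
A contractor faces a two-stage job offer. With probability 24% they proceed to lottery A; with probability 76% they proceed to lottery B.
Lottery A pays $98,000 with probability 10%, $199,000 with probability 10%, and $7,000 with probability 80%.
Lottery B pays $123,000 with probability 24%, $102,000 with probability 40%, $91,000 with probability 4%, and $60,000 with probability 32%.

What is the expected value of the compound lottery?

$79,273.60

EV(A) = 0.1 × 98000 + 0.1 × 199000 + 0.8 × 7000 = 9800 + 19900 + 5600 = 35300
EV(B) = 0.24 × 123000 + 0.4 × 102000 + 0.04 × 91000 + 0.32 × 60000 = 29520 + 40800 + 3640 + 19200 = 93160
Overall = 0.24 × 35300 + 0.76 × 93160 = 8472 + 70801.6 = 79273.6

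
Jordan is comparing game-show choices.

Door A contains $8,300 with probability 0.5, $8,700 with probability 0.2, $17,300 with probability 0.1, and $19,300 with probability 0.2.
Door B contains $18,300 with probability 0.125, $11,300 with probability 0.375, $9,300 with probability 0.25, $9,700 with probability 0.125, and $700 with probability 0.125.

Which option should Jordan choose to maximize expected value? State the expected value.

Door A ($11,480)

Door A = 0.5 × 8300 + 0.2 × 8700 + 0.1 × 17300 + 0.2 × 19300 = 4150 + 1740 + 1730 + 3860 = 11480
Door B = 0.125 × 18300 + 0.375 × 11300 + 0.25 × 9300 + 0.125 × 9700 + 0.125 × 700 = 2287.5 + 4237.5 + 2325 + 1212.5 + 87.5 = 10150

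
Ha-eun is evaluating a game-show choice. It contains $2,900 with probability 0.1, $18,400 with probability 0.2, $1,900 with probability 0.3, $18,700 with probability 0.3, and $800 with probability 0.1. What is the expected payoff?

EV = 0.1 × 2900 + 0.2 × 18400 + 0.3 × 1900 + 0.3 × 18700 + 0.1 × 800 = 290 + 3680 + 570 + 5610 + 80 = 10230

$10,230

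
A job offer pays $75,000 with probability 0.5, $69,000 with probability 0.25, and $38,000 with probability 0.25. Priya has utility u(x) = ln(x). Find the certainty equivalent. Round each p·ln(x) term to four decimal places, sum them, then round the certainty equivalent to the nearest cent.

$61,969.65

E[u] = 0.5·ln(75000) + 0.25·ln(69000) + 0.25·ln(38000) = 5.6126 + 2.7855 + 2.6363 = 11.0344
CE = e^11.0344 ≈ 61969.65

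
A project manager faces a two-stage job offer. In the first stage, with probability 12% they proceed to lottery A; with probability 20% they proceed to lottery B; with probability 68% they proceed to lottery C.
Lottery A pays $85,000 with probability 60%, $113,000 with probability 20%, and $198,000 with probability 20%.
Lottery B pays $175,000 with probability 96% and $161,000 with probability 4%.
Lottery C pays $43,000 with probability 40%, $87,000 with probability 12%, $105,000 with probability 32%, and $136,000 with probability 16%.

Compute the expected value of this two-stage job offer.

$104,912

EV(A) = 0.6 × 85000 + 0.2 × 113000 + 0.2 × 198000 = 51000 + 22600 + 39600 = 113200
EV(B) = 0.96 × 175000 + 0.04 × 161000 = 168000 + 6440 = 174440
EV(C) = 0.4 × 43000 + 0.12 × 87000 + 0.32 × 105000 + 0.16 × 136000 = 17200 + 10440 + 33600 + 21760 = 83000
Overall = 0.12 × 113200 + 0.2 × 174440 + 0.68 × 83000 = 13584 + 34888 + 56440 = 104912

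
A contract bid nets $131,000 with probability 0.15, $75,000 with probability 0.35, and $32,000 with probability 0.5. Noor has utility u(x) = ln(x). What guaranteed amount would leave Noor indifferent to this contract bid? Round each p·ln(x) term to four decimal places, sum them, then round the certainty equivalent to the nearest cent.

$53,257.82

E[u] = 0.15·ln(131000) + 0.35·ln(75000) + 0.5·ln(32000) = 1.7674 + 3.9288 + 5.1867 = 10.8829
CE = e^10.8829 ≈ 53257.82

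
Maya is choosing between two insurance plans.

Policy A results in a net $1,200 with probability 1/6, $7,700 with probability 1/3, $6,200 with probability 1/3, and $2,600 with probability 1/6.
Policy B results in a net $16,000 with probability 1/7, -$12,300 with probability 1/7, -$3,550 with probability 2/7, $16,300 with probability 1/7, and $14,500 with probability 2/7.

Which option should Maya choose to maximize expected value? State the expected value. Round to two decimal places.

Policy A = 1/6 × 1200 + 1/3 × 7700 + 1/3 × 6200 + 1/6 × 2600 = 200 + 2566.6667 + 2066.6667 + 433.3333 = 5266.6667
Policy B = 1/7 × 16000 + 1/7 × (-12300) + 2/7 × (-3550) + 1/7 × 16300 + 2/7 × 14500 = 2285.7143 − 1757.1429 − 1014.2857 + 2328.5714 + 4142.8571 = 5985.7143

Policy B ($5,985.71)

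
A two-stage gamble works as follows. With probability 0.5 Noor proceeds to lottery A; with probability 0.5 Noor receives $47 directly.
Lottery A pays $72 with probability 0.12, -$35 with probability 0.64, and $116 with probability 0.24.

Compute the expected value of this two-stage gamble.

$30.54

EV(A) = 0.12 × 72 + 0.64 × (-35) + 0.24 × 116 = 8.64 − 22.4 + 27.84 = 14.08
Branch B: 47 (certain)
Overall = 0.5 × 14.08 + 0.5 × 47 = 7.04 + 23.5 = 30.54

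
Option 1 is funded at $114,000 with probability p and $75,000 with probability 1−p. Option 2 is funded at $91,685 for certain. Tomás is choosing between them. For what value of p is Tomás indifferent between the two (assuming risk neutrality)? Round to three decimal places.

p = 0.428

p·114000 + (1−p)·75000 = 91685
39000p + 75000 = 91685
p = (91685 − 75000) / 39000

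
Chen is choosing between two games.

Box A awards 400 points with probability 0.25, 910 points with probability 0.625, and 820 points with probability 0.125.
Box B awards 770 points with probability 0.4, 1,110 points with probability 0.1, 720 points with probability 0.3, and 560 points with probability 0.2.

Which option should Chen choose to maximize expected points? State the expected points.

Box A (771.25 points)

Box A = 0.25 × 400 + 0.625 × 910 + 0.125 × 820 = 100 + 568.75 + 102.5 = 771.25
Box B = 0.4 × 770 + 0.1 × 1110 + 0.3 × 720 + 0.2 × 560 = 308 + 111 + 216 + 112 = 747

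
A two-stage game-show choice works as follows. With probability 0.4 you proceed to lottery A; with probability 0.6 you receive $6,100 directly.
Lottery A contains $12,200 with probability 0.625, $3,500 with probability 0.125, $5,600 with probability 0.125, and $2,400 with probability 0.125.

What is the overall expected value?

$7,285

EV(A) = 0.625 × 12200 + 0.125 × 3500 + 0.125 × 5600 + 0.125 × 2400 = 7625 + 437.5 + 700 + 300 = 9062.5
Branch B: 6100 (certain)
Overall = 0.4 × 9062.5 + 0.6 × 6100 = 3625 + 3660 = 7285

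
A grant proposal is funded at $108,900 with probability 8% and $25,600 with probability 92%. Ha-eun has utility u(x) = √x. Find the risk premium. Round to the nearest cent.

E[u] = 0.08·√108900 + 0.92·√25600 = 0.08·330 + 0.92·160 = 173.6
CE = (173.6)² = 30136.96
Risk premium = EV − CE = 32264 − 30136.96 = 2127.04

$2,127.04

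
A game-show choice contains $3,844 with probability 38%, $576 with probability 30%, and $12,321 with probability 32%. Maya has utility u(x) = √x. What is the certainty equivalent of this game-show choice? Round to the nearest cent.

$4,393.04

E[u] = 0.38·√3844 + 0.3·√576 + 0.32·√12321 = 0.38·62 + 0.3·24 + 0.32·111 = 66.28
CE = (66.28)² = 4393.0384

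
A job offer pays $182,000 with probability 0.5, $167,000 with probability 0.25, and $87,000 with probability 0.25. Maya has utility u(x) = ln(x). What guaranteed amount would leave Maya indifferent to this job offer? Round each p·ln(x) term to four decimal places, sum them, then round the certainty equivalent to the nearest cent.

$148,108.44

E[u] = 0.5·ln(182000) + 0.25·ln(167000) + 0.25·ln(87000) = 6.0559 + 3.0064 + 2.8434 = 11.9057
CE = e^11.9057 ≈ 148108.44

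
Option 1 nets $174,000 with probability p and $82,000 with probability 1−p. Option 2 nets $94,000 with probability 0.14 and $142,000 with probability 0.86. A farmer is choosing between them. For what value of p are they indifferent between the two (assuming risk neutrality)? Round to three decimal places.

EV(Option 2) = 0.14 × 94000 + 0.86 × 142000 = 13160 + 122120 = 135280
p·174000 + (1−p)·82000 = 135280
92000p + 82000 = 135280
p = (135280 − 82000) / 92000

p = 0.579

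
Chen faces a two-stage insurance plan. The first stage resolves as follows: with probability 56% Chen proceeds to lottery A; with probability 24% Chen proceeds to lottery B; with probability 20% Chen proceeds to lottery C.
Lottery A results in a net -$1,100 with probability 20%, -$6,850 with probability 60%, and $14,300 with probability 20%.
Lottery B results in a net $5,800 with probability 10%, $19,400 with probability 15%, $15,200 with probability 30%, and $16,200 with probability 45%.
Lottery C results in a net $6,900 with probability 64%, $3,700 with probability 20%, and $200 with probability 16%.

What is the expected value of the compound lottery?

EV(A) = 0.2 × (-1100) + 0.6 × (-6850) + 0.2 × 14300 = -220 − 4110 + 2860 = -1470
EV(B) = 0.1 × 5800 + 0.15 × 19400 + 0.3 × 15200 + 0.45 × 16200 = 580 + 2910 + 4560 + 7290 = 15340
EV(C) = 0.64 × 6900 + 0.2 × 3700 + 0.16 × 200 = 4416 + 740 + 32 = 5188
Overall = 0.56 × (-1470) + 0.24 × 15340 + 0.2 × 5188 = -823.2 + 3681.6 + 1037.6 = 3896

$3,896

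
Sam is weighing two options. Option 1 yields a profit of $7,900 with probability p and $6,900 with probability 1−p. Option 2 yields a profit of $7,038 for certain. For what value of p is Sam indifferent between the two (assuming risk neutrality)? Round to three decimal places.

p = 0.138

p·7900 + (1−p)·6900 = 7038
1000p + 6900 = 7038
p = (7038 − 6900) / 1000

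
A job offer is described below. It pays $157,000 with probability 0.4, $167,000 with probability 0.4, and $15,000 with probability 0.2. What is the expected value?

$132,600

EV = 0.4 × 157000 + 0.4 × 167000 + 0.2 × 15000 = 62800 + 66800 + 3000 = 132600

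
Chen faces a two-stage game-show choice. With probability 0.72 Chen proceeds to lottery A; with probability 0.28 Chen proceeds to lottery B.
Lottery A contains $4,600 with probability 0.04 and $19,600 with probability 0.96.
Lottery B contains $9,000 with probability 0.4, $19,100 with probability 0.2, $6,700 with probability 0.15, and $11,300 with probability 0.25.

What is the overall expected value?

EV(A) = 0.04 × 4600 + 0.96 × 19600 = 184 + 18816 = 19000
EV(B) = 0.4 × 9000 + 0.2 × 19100 + 0.15 × 6700 + 0.25 × 11300 = 3600 + 3820 + 1005 + 2825 = 11250
Overall = 0.72 × 19000 + 0.28 × 11250 = 13680 + 3150 = 16830

$16,830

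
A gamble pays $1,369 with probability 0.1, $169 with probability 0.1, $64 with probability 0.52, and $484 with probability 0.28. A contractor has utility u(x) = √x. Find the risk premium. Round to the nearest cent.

E[u] = 0.1·√1369 + 0.1·√169 + 0.52·√64 + 0.28·√484 = 0.1·37 + 0.1·13 + 0.52·8 + 0.28·22 = 15.32
CE = (15.32)² = 234.7024
Risk premium = EV − CE = 322.6 − 234.7024 = 87.8976

$87.90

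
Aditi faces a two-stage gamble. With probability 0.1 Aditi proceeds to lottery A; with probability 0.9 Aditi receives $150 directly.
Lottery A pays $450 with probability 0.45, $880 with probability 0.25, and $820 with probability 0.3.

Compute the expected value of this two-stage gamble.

$201.85

EV(A) = 0.45 × 450 + 0.25 × 880 + 0.3 × 820 = 202.5 + 220 + 246 = 668.5
Branch B: 150 (certain)
Overall = 0.1 × 668.5 + 0.9 × 150 = 66.85 + 135 = 201.85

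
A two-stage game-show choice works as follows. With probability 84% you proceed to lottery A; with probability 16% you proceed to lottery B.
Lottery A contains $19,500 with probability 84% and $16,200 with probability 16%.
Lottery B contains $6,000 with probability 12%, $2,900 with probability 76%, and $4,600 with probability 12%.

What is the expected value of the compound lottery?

$16,492.64

EV(A) = 0.84 × 19500 + 0.16 × 16200 = 16380 + 2592 = 18972
EV(B) = 0.12 × 6000 + 0.76 × 2900 + 0.12 × 4600 = 720 + 2204 + 552 = 3476
Overall = 0.84 × 18972 + 0.16 × 3476 = 15936.48 + 556.16 = 16492.64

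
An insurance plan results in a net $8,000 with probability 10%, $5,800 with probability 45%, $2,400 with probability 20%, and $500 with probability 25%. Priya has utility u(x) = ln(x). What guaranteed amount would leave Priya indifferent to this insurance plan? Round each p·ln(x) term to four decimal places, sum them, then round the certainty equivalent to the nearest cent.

$2,720.31

E[u] = 0.1·ln(8000) + 0.45·ln(5800) + 0.2·ln(2400) + 0.25·ln(500) = 0.8987 + 3.8995 + 1.5566 + 1.5537 = 7.9085
CE = e^7.9085 ≈ 2720.31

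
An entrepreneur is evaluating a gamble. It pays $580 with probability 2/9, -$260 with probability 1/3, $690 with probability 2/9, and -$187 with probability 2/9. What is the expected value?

$154

EV = 2/9 × 580 + 1/3 × (-260) + 2/9 × 690 + 2/9 × (-187) = 128.8889 − 86.6667 + 153.3333 − 41.5556 = 154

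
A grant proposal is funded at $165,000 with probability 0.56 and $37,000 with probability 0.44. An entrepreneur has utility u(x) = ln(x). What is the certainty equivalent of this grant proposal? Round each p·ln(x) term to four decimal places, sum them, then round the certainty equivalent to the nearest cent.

E[u] = 0.56·ln(165000) + 0.44·ln(37000) = 6.7277 + 4.6282 = 11.3559
CE = e^11.3559 ≈ 85468.23

$85,468.23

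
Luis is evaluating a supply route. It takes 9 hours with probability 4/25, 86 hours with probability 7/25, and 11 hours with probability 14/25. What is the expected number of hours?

31.68 hours

EV = 4/25 × 9 + 7/25 × 86 + 14/25 × 11 = 1.44 + 24.08 + 6.16 = 31.68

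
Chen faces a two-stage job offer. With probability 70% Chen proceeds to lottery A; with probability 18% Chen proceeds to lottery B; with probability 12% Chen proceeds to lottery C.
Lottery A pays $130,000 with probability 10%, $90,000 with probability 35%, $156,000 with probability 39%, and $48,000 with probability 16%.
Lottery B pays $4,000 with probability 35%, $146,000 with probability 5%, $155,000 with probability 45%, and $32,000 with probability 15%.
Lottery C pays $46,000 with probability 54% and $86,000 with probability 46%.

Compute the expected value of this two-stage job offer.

EV(A) = 0.1 × 130000 + 0.35 × 90000 + 0.39 × 156000 + 0.16 × 48000 = 13000 + 31500 + 60840 + 7680 = 113020
EV(B) = 0.35 × 4000 + 0.05 × 146000 + 0.45 × 155000 + 0.15 × 32000 = 1400 + 7300 + 69750 + 4800 = 83250
EV(C) = 0.54 × 46000 + 0.46 × 86000 = 24840 + 39560 = 64400
Overall = 0.7 × 113020 + 0.18 × 83250 + 0.12 × 64400 = 79114 + 14985 + 7728 = 101827

$101,827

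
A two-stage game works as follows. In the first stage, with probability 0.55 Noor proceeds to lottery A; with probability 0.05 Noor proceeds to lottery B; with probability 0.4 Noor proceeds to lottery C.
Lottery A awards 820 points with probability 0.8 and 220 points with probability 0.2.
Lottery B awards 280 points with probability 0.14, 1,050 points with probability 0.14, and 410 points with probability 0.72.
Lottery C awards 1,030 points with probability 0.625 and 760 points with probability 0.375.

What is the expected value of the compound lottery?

780.57 points

EV(A) = 0.8 × 820 + 0.2 × 220 = 656 + 44 = 700
EV(B) = 0.14 × 280 + 0.14 × 1050 + 0.72 × 410 = 39.2 + 147 + 295.2 = 481.4
EV(C) = 0.625 × 1030 + 0.375 × 760 = 643.75 + 285 = 928.75
Overall = 0.55 × 700 + 0.05 × 481.4 + 0.4 × 928.75 = 385 + 24.07 + 371.5 = 780.57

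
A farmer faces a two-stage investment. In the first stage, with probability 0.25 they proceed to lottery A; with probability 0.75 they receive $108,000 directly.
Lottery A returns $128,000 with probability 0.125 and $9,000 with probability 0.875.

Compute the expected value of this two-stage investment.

$86,968.75

EV(A) = 0.125 × 128000 + 0.875 × 9000 = 16000 + 7875 = 23875
Branch B: 108000 (certain)
Overall = 0.25 × 23875 + 0.75 × 108000 = 5968.75 + 81000 = 86968.75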